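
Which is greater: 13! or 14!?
14!
13!=6,227,020,800, 14!=87,178,291,200. 14! > 13!.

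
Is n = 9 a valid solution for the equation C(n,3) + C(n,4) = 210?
Yes

Working:
C(9,3) + C(9,4) = 84 + 126 = 210, which equals 210.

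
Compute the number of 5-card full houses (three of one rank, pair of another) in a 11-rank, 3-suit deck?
330

Triple rank: 11. Triple suits: C(3,3)=1. Pair rank: 10. Pair suits: C(3,2)=3. Total: 330.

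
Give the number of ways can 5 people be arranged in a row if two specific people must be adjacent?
48

Working:
Treat pair as unit: (5-1)! arrangements × 2 internal orders = 48.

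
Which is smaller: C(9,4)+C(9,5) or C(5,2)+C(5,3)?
C(5,2)+C(5,3)
First=252, Second=20.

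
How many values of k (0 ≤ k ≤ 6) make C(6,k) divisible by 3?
4

Working:
Checking C(6,k) mod 3 for k = 0..6: divisible at k = 1, 2, 4, 5. That's 4 values.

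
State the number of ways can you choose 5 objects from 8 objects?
C(8,5) = 8! / (5! × (8-5)!)
         = 8! / (5! × 3!)
         = 56

Answer: 56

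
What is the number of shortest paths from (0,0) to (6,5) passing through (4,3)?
210

To (4,3): C(7,4)=35. From there: C(4,2)=6. Total: 210.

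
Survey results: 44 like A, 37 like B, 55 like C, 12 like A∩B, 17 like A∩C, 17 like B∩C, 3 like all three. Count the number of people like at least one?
93

Solution: |A∪B∪C| = 44+37+55-12-17-17+3 = 93.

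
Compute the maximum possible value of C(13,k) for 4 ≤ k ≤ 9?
1,716

Working:
C(13,k) is maximised at the centre of the row: C(13,6) = 1,716.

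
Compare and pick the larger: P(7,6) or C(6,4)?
P(7,6)

Reasoning: P(7,6)=5,040, C(6,4)=15.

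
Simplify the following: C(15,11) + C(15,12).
By Pascal's identity: C(16,12) = 1,820.
Final answer: 1,820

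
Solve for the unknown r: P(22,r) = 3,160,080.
5

Explanation: P(22,r) = 22·21·…·(22−r+1), a product of r factors. Multiplying down from 22: 22 = 22; 22·21 = 462; 22·21·20 = 9,240; 22·21·20·19 = 175,560; 22·21·20·19·18 = 3,160,080 ✓ (5 factors). So r = 5.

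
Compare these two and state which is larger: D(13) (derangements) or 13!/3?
D(13)

Solution: D(13) = (13-1)·[D(12) + D(11)] = 12·[176,214,841 + 14,684,570] = 2,290,792,932; 13!/3 = 6,227,020,800/3 = 2,075,673,600.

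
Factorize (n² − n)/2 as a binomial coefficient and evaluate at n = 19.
C(n,2); C(19,2) = 171

Explanation: (n² − n)/2 = n(n−1)/2 = C(n,2). At n = 19: C(19,2) = 171.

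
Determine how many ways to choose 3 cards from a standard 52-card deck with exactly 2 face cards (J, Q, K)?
2,640

Explanation: 12 face cards and 40 non-face cards: C(12,2) × C(40,1) = 66 × 40 = 2,640.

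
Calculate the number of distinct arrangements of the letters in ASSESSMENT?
75,600

Working:
Word has 10 letters (A=1, S=4, E=2, M=1, N=1, T=1). Arrangements: 10!/Π(k!) = 75,600.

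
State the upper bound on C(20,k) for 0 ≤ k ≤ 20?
184,756

Solution: Maximum at k = 10: C(20,10) = 184,756.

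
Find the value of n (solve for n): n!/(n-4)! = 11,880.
12

Explanation: n!/(n-4)! = n×(n-1)×(n-2)×(n-3), a product of 4 consecutive integers ≈ (n−1.5)^4. 11,880^(1/4) + 1.5 ≈ 11.9; check n = 12: 12×11×10×9 = 11,880 ✓. So n = 12.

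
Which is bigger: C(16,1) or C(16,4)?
C(16,4)

Working:
C(16,1)=16, C(16,4)=1,820.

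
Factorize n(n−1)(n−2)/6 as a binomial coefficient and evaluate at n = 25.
C(n,3); C(25,3) = 2,300

Reasoning: n(n−1)(n−2)/6 = n!/(3!(n−3)!) = C(n,3). At n = 25: C(25,3) = 2,300.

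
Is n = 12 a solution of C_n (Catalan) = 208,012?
Yes

Solution: C_12 = C(24,12)/(12+1) = 2,704,156/13 = 208,012, which equals 208,012.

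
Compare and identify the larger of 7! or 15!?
15!

Explanation: 7!=5,040, 15!=1,307,674,368,000. 15! > 7!.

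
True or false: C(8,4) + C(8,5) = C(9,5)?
True

Explanation: Pascal's identity C(n,k) + C(n,k+1) = C(n+1,k+1): 70 + 56 = 126 = C(9,5).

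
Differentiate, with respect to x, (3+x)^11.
11(3+x)^10

Working:
Using the power rule: d/dx (3+x)^11 = 11(3+x)^{10}.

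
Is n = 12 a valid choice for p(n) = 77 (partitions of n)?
Pentagonal recurrence p(n) = p(n−1) + p(n−2) − p(n−5) − p(n−7) + …: p(12) = p(11) + p(10) − p(7) − p(5) + p(0) = 56 + 42 − 15 − 7 + 1 = 77, which equals 77.
Final answer: Yes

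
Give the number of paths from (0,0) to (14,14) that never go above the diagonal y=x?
2,674,440

Reasoning: Counted by the Catalan number C_14: C_14 = C(28,14)/(14+1) = 40,116,600/15 = 2,674,440.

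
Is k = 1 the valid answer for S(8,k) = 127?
No

Reasoning: S(8,1) = 1·S(7,1) + S(7,0) = 1·1 + 0 = 1, which does not equal 127.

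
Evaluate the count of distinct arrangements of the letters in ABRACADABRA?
83,160

Explanation: Word has 11 letters (A=5, B=2, R=2, C=1, D=1). Arrangements: 11!/Π(k!) = 83,160.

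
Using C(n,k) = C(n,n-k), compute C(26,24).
325

Reasoning: C(26,24) = C(26,2) = 325.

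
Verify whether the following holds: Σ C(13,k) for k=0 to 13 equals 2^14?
False

Solution: Binomial theorem: Σ C(13,k) = (1+1)^13 = 2^13 = 8,192; RHS 2^14 = 16,384.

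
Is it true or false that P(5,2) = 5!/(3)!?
True

Working:
Permutation formula P(n,k) = n!/(n-k)!: 5!/3! = 120/6 = 20 = P(5,2). The statement holds.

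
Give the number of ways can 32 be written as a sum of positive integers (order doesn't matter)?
8,349

Explanation: Pentagonal recurrence p(n) = p(n−1) + p(n−2) − p(n−5) − p(n−7) + …: p(32) = p(31) + p(30) − p(27) − p(25) + p(20) + p(17) − p(10) − p(6) = 6,842 + 5,604 − 3,010 − 1,958 + 627 + 297 − 42 − 11 = 8,349.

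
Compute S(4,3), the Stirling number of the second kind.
Using the Stirling recurrence: S(n,k) = k·S(n-1,k) + S(n-1,k-1)
S(4,3) = 3·S(3,3) + S(3,2)
         = 3·1 + 3
         = 3 + 3
         = 6

Answer: 6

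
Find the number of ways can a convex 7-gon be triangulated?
42

Explanation: Using the Catalan number formula: C_n = C(2n, n) / (n+1)
C_5 = C(10, 5) / (5+1)
     = 252 / 6
     = 42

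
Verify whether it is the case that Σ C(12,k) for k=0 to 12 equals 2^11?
False

Reasoning: Binomial theorem: Σ C(12,k) = (1+1)^12 = 2^12 = 4,096; RHS 2^11 = 2,048.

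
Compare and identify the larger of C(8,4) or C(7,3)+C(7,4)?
Equal

Working:
By Pascal's identity: C(8,4) = C(7,3)+C(7,4) = 70. Equal.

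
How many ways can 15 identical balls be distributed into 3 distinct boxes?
136

Solution: C(15+3-1, 3-1) = C(17, 2) = 136.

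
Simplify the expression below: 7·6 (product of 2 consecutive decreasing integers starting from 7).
42

Solution: This is P(7,2) = 7!/(5)! = 42.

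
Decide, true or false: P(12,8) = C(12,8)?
False

Working:
P(12,8) = 19,958,400 but C(12,8) = 495; they differ by a factor of 8! = 40320, so the statement does not hold.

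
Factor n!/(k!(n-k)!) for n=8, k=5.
C(8,5) = 56

Explanation: This is the binomial coefficient C(8,5) = 56.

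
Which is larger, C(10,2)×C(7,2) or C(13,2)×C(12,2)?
C(10,2)×C(7,2)=945, C(13,2)×C(12,2)=5,148.
Final answer: C(13,2)×C(12,2)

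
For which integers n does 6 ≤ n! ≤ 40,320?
3, 4, 5, 6, 7, 8

Working:
n! is strictly increasing; 3! = 6 and 8! = 40,320, so valid n = 3, 4, 5, 6, 7, 8.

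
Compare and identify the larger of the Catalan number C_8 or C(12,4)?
C_8

Explanation: C_8 = C(16,8)/(8+1) = 12,870/9 = 1,430; C(12,4) = 495.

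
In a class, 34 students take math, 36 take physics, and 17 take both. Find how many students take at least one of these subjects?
53

|A∪B| = |A|+|B|-|A∩B| = 34+36-17 = 53.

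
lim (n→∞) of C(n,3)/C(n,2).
∞

Working:
C(n,3)/C(n,2) = (n-2)/3 → ∞ as n → ∞.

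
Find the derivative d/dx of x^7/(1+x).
(7x^6(1+x) - x^7)/(1+x)²
Quotient rule: [7x^{6}(1+x) - x^7]/(1+x)².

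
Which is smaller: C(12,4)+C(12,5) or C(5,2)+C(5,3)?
C(5,2)+C(5,3)

Explanation: First=1,287, Second=20.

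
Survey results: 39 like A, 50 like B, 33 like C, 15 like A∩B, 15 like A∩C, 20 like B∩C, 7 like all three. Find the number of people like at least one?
79

Reasoning: |A∪B∪C| = 39+50+33-15-15-20+7 = 79.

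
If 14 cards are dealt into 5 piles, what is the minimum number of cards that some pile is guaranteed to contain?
3

Pigeonhole: ⌈14/5⌉ = 3.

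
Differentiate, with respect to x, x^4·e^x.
(4x^3 + x^4)e^x
Product rule: d/dx[x^4]·e^x + x^4·d/dx[e^x] = 4x^{3}e^x + x^4e^x.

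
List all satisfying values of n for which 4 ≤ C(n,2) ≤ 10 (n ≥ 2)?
4, 5

Working:
C(3,2)=3; C(4,2)=6; C(5,2)=10; C(6,2)=15. So valid n = 4, 5.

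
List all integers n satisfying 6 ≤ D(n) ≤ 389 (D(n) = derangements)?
4, 5, 6

Solution: Using D(n) = (n−1)[D(n−1) + D(n−2)] with D(1)=0, D(2)=1: D(3)=2; D(4)=9; D(5)=44; D(6)=265; D(7)=1,854. So valid n = 4, 5, 6.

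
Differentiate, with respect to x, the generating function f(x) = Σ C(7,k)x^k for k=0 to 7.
Σ k·C(7,k)x^(k-1) for k=1 to 7

Reasoning: Term-by-term differentiation gives Σ k·C(7,k)x^{k-1} for k=1 to 7.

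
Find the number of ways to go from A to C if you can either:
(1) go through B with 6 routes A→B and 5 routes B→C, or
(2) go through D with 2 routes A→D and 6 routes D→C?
Route via B: 6×5=30. Route via D: 2×6=12. Total: 42.

Answer: 42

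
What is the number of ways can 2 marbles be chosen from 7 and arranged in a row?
42

Working:
P(7,2) = 7!/(7-2)! = 42.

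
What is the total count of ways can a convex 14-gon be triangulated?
208,012

Explanation: Using the Catalan number formula: C_n = C(2n, n) / (n+1)
C_12 = C(24, 12) / (12+1)
     = 2704156 / 13
     = 208,012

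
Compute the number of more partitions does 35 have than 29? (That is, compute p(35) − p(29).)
10,318

Solution: Pentagonal recurrence p(n) = p(n−1) + p(n−2) − p(n−5) − p(n−7) + …: p(35) = p(34) + p(33) − p(30) − p(28) + p(23) + p(20) − p(13) − p(9) + p(0) = 12,310 + 10,143 − 5,604 − 3,718 + 1,255 + 627 − 101 − 30 + 1 = 14,883.
p(29) = p(28) + p(27) − p(24) − p(22) + p(17) + p(14) − p(7) − p(3) = 3,718 + 3,010 − 1,575 − 1,002 + 297 + 135 − 15 − 3 = 4,565.
Difference = 14,883 − 4,565 = 10,318.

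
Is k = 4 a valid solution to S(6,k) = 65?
S(6,4) = 4·S(5,4) + S(5,3) = 4·10 + 25 = 65, which equals 65.
Final answer: Yes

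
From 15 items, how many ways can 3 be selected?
455

Solution: C(15,3) = 15! / (3! × (15-3)!)
         = 15! / (3! × 12!)
         = 455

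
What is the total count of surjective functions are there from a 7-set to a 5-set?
16,800
Onto functions = 5! × S(7,5)
First compute S(7,5) via recurrence:
Using the Stirling recurrence: S(n,k) = k·S(n-1,k) + S(n-1,k-1)
S(7,5) = 5·S(6,5) + S(6,4)
         = 5·15 + 65
         = 75 + 65
         = 140
Then: 120 × 140 = 16,800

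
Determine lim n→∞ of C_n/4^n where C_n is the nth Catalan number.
C_n ~ 4^n/(n^(3/2)√π), so n^0·C_n/4^n ~ n^(0 − 3/2)/√π → 0.
Final answer: 0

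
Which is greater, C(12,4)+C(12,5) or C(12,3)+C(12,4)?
C(12,4)+C(12,5)

First=1,287, Second=715.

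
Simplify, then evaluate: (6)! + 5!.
840

Solution: (6)! + 5! = (6)·5! + 5! = (6+1)·5! = 7·5! = 840.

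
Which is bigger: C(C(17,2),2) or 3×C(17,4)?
C(C(17,2),2)

Explanation: C(C(17,2),2)=9,180, 3×C(17,4)=7,140.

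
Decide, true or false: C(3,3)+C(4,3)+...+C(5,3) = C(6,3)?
False

Reasoning: Hockey stick identity gives Σ = C(6,4) = 15; RHS C(6,3) = 20.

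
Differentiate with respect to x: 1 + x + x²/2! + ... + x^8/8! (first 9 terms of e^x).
1 + x + x²/2! + ... + x^7/7!
Differentiating term by term gives the first 8 terms of e^x.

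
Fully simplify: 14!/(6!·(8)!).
3,003

Solution: This is C(14,6) = 3,003.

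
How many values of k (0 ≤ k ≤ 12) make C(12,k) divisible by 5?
Checking C(12,k) mod 5 for k = 0..12: divisible at k = 3, 4, 8, 9. That's 4 values.

Answer: 4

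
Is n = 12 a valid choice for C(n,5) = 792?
Yes

Explanation: C(12,5) = 12·11·10·9·8/5! = 95,040/120 = 792, which equals 792.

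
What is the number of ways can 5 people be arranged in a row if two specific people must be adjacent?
48

Solution: Treat pair as unit: (5-1)! arrangements × 2 internal orders = 48.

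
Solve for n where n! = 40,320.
n! is strictly increasing. 6! = 720, 7! = 5,040, 8! = 40,320 ✓. So n = 8.

Answer: 8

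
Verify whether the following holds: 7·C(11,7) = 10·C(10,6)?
False

Working:
Absorption identity k·C(n,k) = n·C(n-1,k-1). LHS = 7·330 = 2,310; RHS = 10·210 = 2,100.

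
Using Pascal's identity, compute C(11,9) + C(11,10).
66

Reasoning: C(11,9) + C(11,10) = C(12,10) = 66.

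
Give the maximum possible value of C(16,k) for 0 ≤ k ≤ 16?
Maximum at k = 8: C(16,8) = 12,870.

Answer: 12,870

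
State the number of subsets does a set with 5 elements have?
32

Reasoning: Each element can be included or excluded: 2^5 = 32.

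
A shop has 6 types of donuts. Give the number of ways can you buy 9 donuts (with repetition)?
2,002

Explanation: Stars and bars: C(9+6-1, 9) = C(14, 9) = 2,002.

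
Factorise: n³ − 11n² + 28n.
n(n − 4)(n − 7)

Working:
n³ − 11n² + 28n = n(n² − 11n + 28) = n(n − 4)(n − 7).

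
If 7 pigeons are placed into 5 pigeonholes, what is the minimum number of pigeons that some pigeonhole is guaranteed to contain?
2
Pigeonhole: ⌈7/5⌉ = 2.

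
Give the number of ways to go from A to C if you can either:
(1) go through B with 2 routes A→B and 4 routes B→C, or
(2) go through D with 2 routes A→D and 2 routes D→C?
12

Route via B: 2×4=8. Route via D: 2×2=4. Total: 12.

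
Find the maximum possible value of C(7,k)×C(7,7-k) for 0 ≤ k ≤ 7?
1,225

C(7,k)·C(7,7-k) = C(7,k)², maximised at the centre k = 3: C(7,3)² = 1,225.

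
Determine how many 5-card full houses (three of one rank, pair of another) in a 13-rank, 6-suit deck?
46,800

Explanation: Triple rank: 13. Triple suits: C(6,3)=20. Pair rank: 12. Pair suits: C(6,2)=15. Total: 46,800.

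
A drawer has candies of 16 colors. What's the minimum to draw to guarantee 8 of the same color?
113

Reasoning: Worst case: 7 of each = 112. One more: 113.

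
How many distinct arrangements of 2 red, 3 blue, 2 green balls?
210

Reasoning: Multinomial: 7!/(2! × 3! × 2!) = 210.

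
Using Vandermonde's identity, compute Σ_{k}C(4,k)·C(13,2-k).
136

Reasoning: = C(4+13,2) = C(17,2) = 136.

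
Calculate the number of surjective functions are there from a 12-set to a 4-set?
14,676,024
Onto functions = 4! × S(12,4)
First compute S(12,4) via recurrence:
Using the Stirling recurrence: S(n,k) = k·S(n-1,k) + S(n-1,k-1)
S(12,4) = 4·S(11,4) + S(11,3)
         = 4·145750 + 28501
         = 583000 + 28501
         = 611,501
Then: 24 × 611501 = 14,676,024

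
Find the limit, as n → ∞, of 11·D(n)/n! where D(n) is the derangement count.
D(n)/n! → 1/e, so 11·D(n)/n! → 11/e.
Final answer: 11/e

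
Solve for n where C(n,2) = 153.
18

Solution: C(n,2) = n(n−1)/2! is increasing in n, and n(n−1) = 2!·153 = 306 ≈ (n−0.5)^2 gives n ≈ 18.0. Check: C(16,2) = 120, C(17,2) = 136, C(18,2) = 153 ✓. So n = 18.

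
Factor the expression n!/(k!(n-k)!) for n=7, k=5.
C(7,5) = 21

Solution: This is the binomial coefficient C(7,5) = 21.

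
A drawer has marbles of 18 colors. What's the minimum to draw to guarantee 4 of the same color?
55

Worst case: 3 of each = 54. One more: 55.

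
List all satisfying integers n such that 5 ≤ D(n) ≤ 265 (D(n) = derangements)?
4, 5, 6

Working:
Using D(n) = (n−1)[D(n−1) + D(n−2)] with D(1)=0, D(2)=1: D(3)=2; D(4)=9; D(5)=44; D(6)=265; D(7)=1,854. So valid n = 4, 5, 6.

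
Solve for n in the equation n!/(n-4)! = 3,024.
9

n!/(n-4)! = n×(n-1)×(n-2)×(n-3), a product of 4 consecutive integers ≈ (n−1.5)^4. 3,024^(1/4) + 1.5 ≈ 8.9; check n = 9: 9×8×7×6 = 3,024 ✓. So n = 9.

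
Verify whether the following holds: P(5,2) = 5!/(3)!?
True

Explanation: Permutation formula P(n,k) = n!/(n-k)!: 5!/3! = 120/6 = 20 = P(5,2). The statement holds.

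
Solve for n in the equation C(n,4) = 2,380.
17

C(n,4) = n(n−1)(n−2)(n−3)/4! is increasing in n, and n(n−1)(n−2)(n−3) = 4!·2,380 = 57,120 ≈ (n−1.5)^4 gives n ≈ 17.0. Check: C(15,4) = 1,365, C(16,4) = 1,820, C(17,4) = 2,380 ✓. So n = 17.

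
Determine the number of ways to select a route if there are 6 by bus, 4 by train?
10

Solution: By the addition principle: 6 + 4 = 10.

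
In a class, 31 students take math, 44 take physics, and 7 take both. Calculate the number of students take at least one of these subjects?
68

|A∪B| = |A|+|B|-|A∩B| = 31+44-7 = 68.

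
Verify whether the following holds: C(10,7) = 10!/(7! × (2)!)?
False

Solution: The correct denominator is 7!×3!, giving C(10,7) = 120; the stated RHS is 10!/(7!×2!) = 360 ≠ 120, so the statement does not hold.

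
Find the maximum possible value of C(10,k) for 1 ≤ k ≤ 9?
252

Explanation: C(10,k) is maximised at the centre of the row: C(10,5) = 252.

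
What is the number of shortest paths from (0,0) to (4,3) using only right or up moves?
35

Choose 4 rights from 7 moves: C(7,4) = 35.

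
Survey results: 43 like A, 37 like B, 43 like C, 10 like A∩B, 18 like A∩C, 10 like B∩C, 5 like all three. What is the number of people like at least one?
90

Working:
|A∪B∪C| = 43+37+43-10-18-10+5 = 90.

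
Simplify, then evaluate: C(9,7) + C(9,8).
45

Working:
By Pascal's identity: C(10,8) = 45.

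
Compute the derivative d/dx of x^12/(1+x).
Quotient rule: [12x^{11}(1+x) - x^12]/(1+x)².
Final answer: (12x^11(1+x) - x^12)/(1+x)²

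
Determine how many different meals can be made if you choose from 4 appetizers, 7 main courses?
By the multiplication principle: 4 × 7 = 28.

Answer: 28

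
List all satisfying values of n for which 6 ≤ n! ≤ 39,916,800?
3, 4, 5, 6, 7, 8, 9, 10, 11
n! is strictly increasing; 3! = 6 and 11! = 39,916,800, so valid n = 3, 4, 5, 6, 7, 8, 9, 10, 11.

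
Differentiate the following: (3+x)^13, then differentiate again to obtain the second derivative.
156(3+x)^11

Working:
First derivative: 13(3+x)^{12}. Second derivative: 13·12·(3+x)^{11} = 156(3+x)^{11}.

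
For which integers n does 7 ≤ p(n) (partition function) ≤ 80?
5, 6, 7, 8, 9, 10, 11, 12
Tabulating p(n) via p(n) = p(n−1) + p(n−2) − p(n−5) − p(n−7) + …: p(4)=5; p(5)=7; p(6)=11; p(7)=15; p(8)=22; p(9)=30; p(10)=42; p(11)=56; p(12)=77; p(13)=101. So valid n = 5, 6, 7, 8, 9, 10, 11, 12.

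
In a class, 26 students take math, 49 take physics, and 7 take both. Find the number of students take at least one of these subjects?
68

Solution: |A∪B| = |A|+|B|-|A∩B| = 26+49-7 = 68.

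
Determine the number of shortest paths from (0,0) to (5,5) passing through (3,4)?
105

Explanation: To (3,4): C(7,3)=35. From there: C(3,2)=3. Total: 105.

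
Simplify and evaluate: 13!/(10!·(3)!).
286

Solution: This is C(13,10) = 286.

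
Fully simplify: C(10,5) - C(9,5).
126

Solution: C(10,5) - C(9,5) = C(9,4) = 126.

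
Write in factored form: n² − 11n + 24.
(n − 3)(n − 8)

Solution: Seek roots whose sum is 11 and product is 24: (3, 8). So n² − 11n + 24 = (n − 3)(n − 8).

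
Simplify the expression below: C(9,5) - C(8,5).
70

Explanation: C(9,5) - C(8,5) = C(8,4) = 70.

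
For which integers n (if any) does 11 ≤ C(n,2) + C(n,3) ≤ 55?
5, 6

Solution: C(4,2)+C(4,3)=10; C(5,2)+C(5,3)=20; C(6,2)+C(6,3)=35; C(7,2)+C(7,3)=56. So valid n = 5, 6.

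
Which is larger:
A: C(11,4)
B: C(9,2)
A

Explanation: A=C(11,4)=330, B=C(9,2)=36.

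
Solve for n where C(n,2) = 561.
34

Reasoning: C(n,2) = n(n−1)/2! is increasing in n, and n(n−1) = 2!·561 = 1,122 ≈ (n−0.5)^2 gives n ≈ 34.0. Check: C(32,2) = 496, C(33,2) = 528, C(34,2) = 561 ✓. So n = 34.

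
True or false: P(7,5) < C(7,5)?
P(7,5) = 2,520 and C(7,5) = 21; P(n,r) = r! × C(n,r) so P > C whenever r ≥ 2.

Answer: False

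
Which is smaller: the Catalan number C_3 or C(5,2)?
C_3 = C(6,3)/(3+1) = 20/4 = 5; C(5,2) = 10.
Final answer: C_3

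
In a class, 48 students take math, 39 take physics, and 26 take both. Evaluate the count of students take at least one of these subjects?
61

Working:
|A∪B| = |A|+|B|-|A∩B| = 48+39-26 = 61.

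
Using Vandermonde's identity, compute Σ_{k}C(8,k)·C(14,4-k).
7,315
= C(8+14,4) = C(22,4) = 7,315.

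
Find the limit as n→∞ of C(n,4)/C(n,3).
∞

Explanation: C(n,4)/C(n,3) = (n-3)/4 → ∞ as n → ∞.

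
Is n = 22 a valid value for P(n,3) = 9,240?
Yes
P(22,3) = 22·21·20 = 9,240, which equals 9,240.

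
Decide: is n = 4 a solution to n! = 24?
Yes

4! = 4·3! = 4·6 = 24, which equals 24.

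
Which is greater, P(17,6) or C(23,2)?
P(17,6)=8,910,720, C(23,2)=253.

Answer: P(17,6)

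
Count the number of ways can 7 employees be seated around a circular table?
720

Working:
Circular arrangements: (7-1)! = 720.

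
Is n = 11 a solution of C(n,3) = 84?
No

C(11,3) = 11·10·9/3! = 990/6 = 165, which does not equal 84.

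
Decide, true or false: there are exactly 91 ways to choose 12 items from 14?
C(14,12) = 91.

Answer: True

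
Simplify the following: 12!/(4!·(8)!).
495

Solution: This is C(12,4) = 495.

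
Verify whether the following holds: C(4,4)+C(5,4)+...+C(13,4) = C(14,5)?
Hockey stick identity gives Σ = C(14,5) = 2,002; RHS C(14,5) = 2,002.
Final answer: True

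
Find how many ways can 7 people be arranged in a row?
5,040

Explanation: Arrangements of 7 distinct objects: 7! = 5,040.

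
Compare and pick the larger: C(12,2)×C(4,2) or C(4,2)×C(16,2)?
C(4,2)×C(16,2)
C(12,2)×C(4,2)=396, C(4,2)×C(16,2)=720.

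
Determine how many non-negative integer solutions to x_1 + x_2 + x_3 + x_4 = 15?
816

Solution: C(15+4-1, 4-1) = 816.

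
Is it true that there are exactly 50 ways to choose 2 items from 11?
False

C(11,2) = 55 ≠ 50.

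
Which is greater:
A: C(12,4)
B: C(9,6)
A
A=C(12,4)=495, B=C(9,6)=84.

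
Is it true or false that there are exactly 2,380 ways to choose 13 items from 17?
True

Reasoning: C(17,13) = 2,380.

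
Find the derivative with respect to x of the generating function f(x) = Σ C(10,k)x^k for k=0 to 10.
Σ k·C(10,k)x^(k-1) for k=1 to 10

Working:
Term-by-term differentiation gives Σ k·C(10,k)x^{k-1} for k=1 to 10.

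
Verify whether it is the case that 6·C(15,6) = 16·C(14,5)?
False

Absorption identity k·C(n,k) = n·C(n-1,k-1). LHS = 6·5005 = 30,030; RHS = 16·2002 = 32,032.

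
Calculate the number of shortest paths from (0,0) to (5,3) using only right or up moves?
56

Solution: Choose 5 rights from 8 moves: C(8,5) = 56.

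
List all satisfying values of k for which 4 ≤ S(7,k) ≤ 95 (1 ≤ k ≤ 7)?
2, 6

Solution: S(7,1)=1; S(7,2)=63; S(7,3)=301; S(7,4)=350; S(7,5)=140; S(7,6)=21; S(7,7)=1. So valid k = 2, 6.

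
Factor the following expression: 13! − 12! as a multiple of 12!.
12 × 12! = 5,748,019,200

Solution: 13! − 12! = 13·12! − 12! = (13 − 1)·12! = 12 × 12! = 5,748,019,200.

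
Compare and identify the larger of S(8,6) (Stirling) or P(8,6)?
S(8,6) = 6·S(7,6) + S(7,5) = 6·21 + 140 = 266; P(8,6) = 20,160.

Answer: P(8,6)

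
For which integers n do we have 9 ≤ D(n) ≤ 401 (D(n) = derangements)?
4, 5, 6

Working:
Using D(n) = (n−1)[D(n−1) + D(n−2)] with D(1)=0, D(2)=1: D(3)=2; D(4)=9; D(5)=44; D(6)=265; D(7)=1,854. So valid n = 4, 5, 6.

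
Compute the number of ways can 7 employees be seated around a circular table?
720

Explanation: Circular arrangements: (7-1)! = 720.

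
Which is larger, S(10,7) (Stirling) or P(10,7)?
P(10,7)

S(10,7) = 7·S(9,7) + S(9,6) = 7·462 + 2,646 = 5,880; P(10,7) = 604,800.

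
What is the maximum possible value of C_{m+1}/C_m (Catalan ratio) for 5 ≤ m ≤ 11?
46/13

Working:
C_{m+1}/C_m = 2(2m+1)/(m+2), which increases with m. Maximum at m = 11: 2·23/13 = 46/13.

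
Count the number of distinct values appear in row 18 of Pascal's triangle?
10

Reasoning: Row 18 has entries C(18,0)..C(18,18); by symmetry C(18,k)=C(18,18-k), giving 10 distinct values.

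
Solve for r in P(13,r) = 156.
2

Solution: P(13,r) = 13·12·…·(13−r+1), a product of r factors. Multiplying down from 13: 13 = 13; 13·12 = 156 ✓ (2 factors). So r = 2.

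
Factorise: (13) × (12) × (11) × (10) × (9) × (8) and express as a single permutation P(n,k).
P(13,6) = 13!/(7)!

Solution: Product of 6 consecutive descending integers starting at 13: P(13,6) = 13!/7! = 1,235,520.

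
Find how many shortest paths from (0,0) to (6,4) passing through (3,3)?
80
To (3,3): C(6,3)=20. From there: C(4,3)=4. Total: 80.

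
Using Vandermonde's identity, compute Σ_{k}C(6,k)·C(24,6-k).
= C(6+24,6) = C(30,6) = 593,775.

Answer: 593,775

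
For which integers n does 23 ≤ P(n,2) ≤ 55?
P(5,2)=20; P(6,2)=30; P(7,2)=42; P(8,2)=56. So valid n = 6, 7.
Final answer: 6, 7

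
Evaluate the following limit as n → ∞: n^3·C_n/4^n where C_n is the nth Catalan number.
∞

Explanation: C_n ~ 4^n/(n^(3/2)√π), so n^3·C_n/4^n ~ n^(3 − 3/2)/√π → ∞.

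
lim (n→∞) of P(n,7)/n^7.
P(n,7) = n(n-1)···(n-6) ≈ n^7 for large n. Limit = 1.
Final answer: 1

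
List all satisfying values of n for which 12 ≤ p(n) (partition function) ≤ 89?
Tabulating p(n) via p(n) = p(n−1) + p(n−2) − p(n−5) − p(n−7) + …: p(6)=11; p(7)=15; p(8)=22; p(9)=30; p(10)=42; p(11)=56; p(12)=77; p(13)=101. So valid n = 7, 8, 9, 10, 11, 12.
Final answer: 7, 8, 9, 10, 11, 12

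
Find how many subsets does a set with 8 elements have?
256

Reasoning: Each element can be included or excluded: 2^8 = 256.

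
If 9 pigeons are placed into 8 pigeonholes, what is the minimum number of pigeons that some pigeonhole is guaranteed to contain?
Pigeonhole: ⌈9/8⌉ = 2.

Answer: 2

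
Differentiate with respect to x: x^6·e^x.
(6x^5 + x^6)e^x

Product rule: d/dx[x^6]·e^x + x^6·d/dx[e^x] = 6x^{5}e^x + x^6e^x.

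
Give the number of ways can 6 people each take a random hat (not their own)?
265

Explanation: Using D(n) = (n-1)[D(n-1) + D(n-2)]:
D(6) = (6-1) × [D(5) + D(4)]
      = 5 × [44 + 9]
      = 5 × 53
      = 265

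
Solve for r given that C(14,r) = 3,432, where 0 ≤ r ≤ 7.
7

Solution: C(14,r) is increasing for 0 ≤ r ≤ 7. Stepping up (C(14,r+1) = C(14,r)·(14−r)/(r+1)): C(14,1) = 14, C(14,2) = 91, C(14,3) = 364, C(14,4) = 1,001, C(14,5) = 2,002, C(14,6) = 3,003, C(14,7) = 3,432 ✓. So r = 7.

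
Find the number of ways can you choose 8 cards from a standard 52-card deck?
752,538,150

Working:
C(52,8) = 752,538,150.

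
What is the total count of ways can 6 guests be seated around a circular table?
120

Explanation: Circular arrangements: (6-1)! = 120.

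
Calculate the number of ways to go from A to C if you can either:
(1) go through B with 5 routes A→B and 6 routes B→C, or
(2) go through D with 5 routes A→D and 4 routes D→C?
50
Route via B: 5×6=30. Route via D: 5×4=20. Total: 50.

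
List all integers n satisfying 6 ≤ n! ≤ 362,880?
n! is strictly increasing; 3! = 6 and 9! = 362,880, so valid n = 3, 4, 5, 6, 7, 8, 9.
Final answer: 3, 4, 5, 6, 7, 8, 9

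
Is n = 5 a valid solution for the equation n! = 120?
5! = 5·4! = 5·24 = 120, which equals 120.

Answer: Yes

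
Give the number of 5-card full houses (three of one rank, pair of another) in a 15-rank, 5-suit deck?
21,000
Triple rank: 15. Triple suits: C(5,3)=10. Pair rank: 14. Pair suits: C(5,2)=10. Total: 21,000.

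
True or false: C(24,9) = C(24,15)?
True

Reasoning: C(24,9) = C(24,24-9) by the symmetry property; both equal 1,307,504.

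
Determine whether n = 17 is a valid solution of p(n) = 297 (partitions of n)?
Yes

Working:
Pentagonal recurrence p(n) = p(n−1) + p(n−2) − p(n−5) − p(n−7) + …: p(17) = p(16) + p(15) − p(12) − p(10) + p(5) + p(2) = 231 + 176 − 77 − 42 + 7 + 2 = 297, which equals 297.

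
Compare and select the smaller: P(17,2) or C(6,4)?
C(6,4)

Explanation: P(17,2)=272, C(6,4)=15.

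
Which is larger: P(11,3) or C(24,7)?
P(11,3)=990, C(24,7)=346,104.

Answer: C(24,7)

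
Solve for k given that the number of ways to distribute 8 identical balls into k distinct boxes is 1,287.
6

Working:
Stars and bars: the count is C(8+k−1, k−1), increasing in k. k=4: C(11,3) = 165, k=5: C(12,4) = 495, k=6: C(13,5) = 1,287 ✓. So k = 6.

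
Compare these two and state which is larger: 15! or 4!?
15!

Explanation: 15!=1,307,674,368,000, 4!=24. 15! > 4!.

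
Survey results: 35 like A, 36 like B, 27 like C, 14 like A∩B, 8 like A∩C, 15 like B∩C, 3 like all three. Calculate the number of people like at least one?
64

Working:
|A∪B∪C| = 35+36+27-14-8-15+3 = 64.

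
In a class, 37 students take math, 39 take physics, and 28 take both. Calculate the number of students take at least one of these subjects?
48

Working:
|A∪B| = |A|+|B|-|A∩B| = 37+39-28 = 48.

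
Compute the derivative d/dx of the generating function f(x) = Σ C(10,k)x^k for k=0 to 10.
Σ k·C(10,k)x^(k-1) for k=1 to 10

Reasoning: Term-by-term differentiation gives Σ k·C(10,k)x^{k-1} for k=1 to 10.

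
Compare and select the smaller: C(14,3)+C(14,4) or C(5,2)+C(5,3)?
C(5,2)+C(5,3)

First=1,365, Second=20.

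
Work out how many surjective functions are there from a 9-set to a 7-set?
2,328,480
Onto functions = 7! × S(9,7)
First compute S(9,7) via recurrence:
Using the Stirling recurrence: S(n,k) = k·S(n-1,k) + S(n-1,k-1)
S(9,7) = 7·S(8,7) + S(8,6)
         = 7·28 + 266
         = 196 + 266
         = 462
Then: 5040 × 462 = 2,328,480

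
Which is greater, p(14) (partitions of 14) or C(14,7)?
Pentagonal recurrence p(n) = p(n−1) + p(n−2) − p(n−5) − p(n−7) + …: p(14) = p(13) + p(12) − p(9) − p(7) + p(2) = 101 + 77 − 30 − 15 + 2 = 135; C(14,7) = 3,432.
Final answer: C(14,7)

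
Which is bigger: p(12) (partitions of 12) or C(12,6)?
C(12,6)

Pentagonal recurrence p(n) = p(n−1) + p(n−2) − p(n−5) − p(n−7) + …: p(12) = p(11) + p(10) − p(7) − p(5) + p(0) = 56 + 42 − 15 − 7 + 1 = 77; C(12,6) = 924.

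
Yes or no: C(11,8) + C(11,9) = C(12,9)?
Yes

Pascal's identity: LHS = 165 + 55 = 220; RHS = C(12,9) = 220. Both sides agree, so the statement holds.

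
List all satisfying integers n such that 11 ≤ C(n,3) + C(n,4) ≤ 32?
5

C(4,3)+C(4,4)=5; C(5,3)+C(5,4)=15; C(6,3)+C(6,4)=35. So valid n = 5.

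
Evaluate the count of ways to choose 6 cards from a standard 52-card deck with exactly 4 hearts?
529,815

13 hearts and 39 non-hearts: C(13,4) × C(39,2) = 715 × 741 = 529,815.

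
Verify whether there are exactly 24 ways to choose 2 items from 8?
False

C(8,2) = 28 ≠ 24.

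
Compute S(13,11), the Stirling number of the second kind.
Using the Stirling recurrence: S(n,k) = k·S(n-1,k) + S(n-1,k-1)
S(13,11) = 11·S(12,11) + S(12,10)
         = 11·66 + 1705
         = 726 + 1705
         = 2,431
Final answer: 2,431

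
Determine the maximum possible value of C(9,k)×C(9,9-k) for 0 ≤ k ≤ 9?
C(9,k)·C(9,9-k) = C(9,k)², maximised at the centre k = 4: C(9,4)² = 15,876.

Answer: 15,876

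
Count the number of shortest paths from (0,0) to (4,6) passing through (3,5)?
112

Reasoning: To (3,5): C(8,3)=56. From there: C(2,1)=2. Total: 112.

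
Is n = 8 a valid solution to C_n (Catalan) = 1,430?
C_8 = C(16,8)/(8+1) = 12,870/9 = 1,430, which equals 1,430.

Answer: Yes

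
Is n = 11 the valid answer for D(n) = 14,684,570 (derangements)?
D(11) = (11-1)·[D(10) + D(9)] = 10·[1,334,961 + 133,496] = 14,684,570, which equals 14,684,570.
Final answer: Yes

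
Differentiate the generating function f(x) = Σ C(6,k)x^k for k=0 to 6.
Σ k·C(6,k)x^(k-1) for k=1 to 6

Explanation: Term-by-term differentiation gives Σ k·C(6,k)x^{k-1} for k=1 to 6.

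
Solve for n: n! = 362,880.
9

Explanation: n! is strictly increasing. 7! = 5,040, 8! = 40,320, 9! = 362,880 ✓. So n = 9.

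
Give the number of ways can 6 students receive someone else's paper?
Using D(n) = (n-1)[D(n-1) + D(n-2)]:
D(6) = (6-1) × [D(5) + D(4)]
      = 5 × [44 + 9]
      = 5 × 53
      = 265
Final answer: 265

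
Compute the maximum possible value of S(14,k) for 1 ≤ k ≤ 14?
63,436,373

Working:
Row S(14,k) for k = 1..14 (via S(n,k) = k·S(n−1,k) + S(n−1,k−1)): 1, 8,191, 788,970, 10,391,745, 40,075,035, 63,436,373, 49,329,280, 20,912,320, 5,135,130, 752,752, 66,066, 3,367, 91, 1. The row is unimodal; maximum at k = 6: 63,436,373.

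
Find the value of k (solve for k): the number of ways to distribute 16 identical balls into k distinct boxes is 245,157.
Stars and bars: the count is C(16+k−1, k−1), increasing in k. k=6: C(21,5) = 20,349, k=7: C(22,6) = 74,613, k=8: C(23,7) = 245,157 ✓. So k = 8.

Answer: 8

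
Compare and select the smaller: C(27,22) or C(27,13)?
C(27,22)

Working:
C(27,22)=80,730, C(27,13)=20,058,300.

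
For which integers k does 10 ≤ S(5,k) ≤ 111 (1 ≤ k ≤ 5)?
S(5,1)=1; S(5,2)=15; S(5,3)=25; S(5,4)=10; S(5,5)=1. So valid k = 2, 3, 4.
Final answer: 2, 3, 4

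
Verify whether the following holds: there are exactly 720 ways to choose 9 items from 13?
False

Working:
C(13,9) = 715 ≠ 720.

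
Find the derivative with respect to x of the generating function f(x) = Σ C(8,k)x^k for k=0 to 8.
Σ k·C(8,k)x^(k-1) for k=1 to 8

Term-by-term differentiation gives Σ k·C(8,k)x^{k-1} for k=1 to 8.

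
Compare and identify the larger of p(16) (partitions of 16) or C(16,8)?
C(16,8)

Reasoning: Pentagonal recurrence p(n) = p(n−1) + p(n−2) − p(n−5) − p(n−7) + …: p(16) = p(15) + p(14) − p(11) − p(9) + p(4) + p(1) = 176 + 135 − 56 − 30 + 5 + 1 = 231; C(16,8) = 12,870.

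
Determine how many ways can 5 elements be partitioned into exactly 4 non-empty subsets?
10

Solution: This equals S(5,4), the Stirling number of the 2nd kind.
Using the Stirling recurrence: S(n,k) = k·S(n-1,k) + S(n-1,k-1)
S(5,4) = 4·S(4,4) + S(4,3)
         = 4·1 + 6
         = 4 + 6
         = 10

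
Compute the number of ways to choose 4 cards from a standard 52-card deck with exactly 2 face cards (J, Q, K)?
12 face cards and 40 non-face cards: C(12,2) × C(40,2) = 66 × 780 = 51,480.

Answer: 51,480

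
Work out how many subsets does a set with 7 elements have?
128

Solution: Each element can be included or excluded: 2^7 = 128.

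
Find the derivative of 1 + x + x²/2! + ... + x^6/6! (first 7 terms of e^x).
1 + x + x²/2! + ... + x^5/5!

Differentiating term by term gives the first 6 terms of e^x.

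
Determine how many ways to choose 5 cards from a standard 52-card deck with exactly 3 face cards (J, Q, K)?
171,600

Solution: 12 face cards and 40 non-face cards: C(12,3) × C(40,2) = 220 × 780 = 171,600.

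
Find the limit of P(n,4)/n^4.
1
P(n,4) = n(n-1)(n-2)(n-3) ≈ n^4 for large n. Limit = 1.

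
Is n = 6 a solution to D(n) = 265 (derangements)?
D(6) = (6-1)·[D(5) + D(4)] = 5·[44 + 9] = 265, which equals 265.
Final answer: Yes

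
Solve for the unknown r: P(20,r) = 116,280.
4

Reasoning: P(20,r) = 20·19·…·(20−r+1), a product of r factors. Multiplying down from 20: 20 = 20; 20·19 = 380; 20·19·18 = 6,840; 20·19·18·17 = 116,280 ✓ (4 factors). So r = 4.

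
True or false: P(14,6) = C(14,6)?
P(14,6) = 2,162,160 and C(14,6) = 3,003; P(n,r) = r! × C(n,r) so P > C whenever r ≥ 2.
Final answer: False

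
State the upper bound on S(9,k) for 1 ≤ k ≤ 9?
7,770

Explanation: Row S(9,k) for k = 1..9 (via S(n,k) = k·S(n−1,k) + S(n−1,k−1)): 1, 255, 3,025, 7,770, 6,951, 2,646, 462, 36, 1. The row is unimodal; maximum at k = 4: 7,770.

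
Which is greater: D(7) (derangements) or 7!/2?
D(7) = (7-1)·[D(6) + D(5)] = 6·[265 + 44] = 1,854; 7!/2 = 5,040/2 = 2,520.

Answer: 7!/2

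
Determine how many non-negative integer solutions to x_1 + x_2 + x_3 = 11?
78

Solution: C(11+3-1, 3-1) = 78.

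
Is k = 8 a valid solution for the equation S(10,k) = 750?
Yes

Working:
S(10,8) = 8·S(9,8) + S(9,7) = 8·36 + 462 = 750, which equals 750.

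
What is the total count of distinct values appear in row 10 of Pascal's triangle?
6
Row 10 has entries C(10,0)..C(10,10); by symmetry C(10,k)=C(10,10-k), giving 6 distinct values.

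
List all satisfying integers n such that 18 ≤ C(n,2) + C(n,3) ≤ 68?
5, 6, 7

Reasoning: C(4,2)+C(4,3)=10; C(5,2)+C(5,3)=20; C(6,2)+C(6,3)=35; C(7,2)+C(7,3)=56; C(8,2)+C(8,3)=84. So valid n = 5, 6, 7.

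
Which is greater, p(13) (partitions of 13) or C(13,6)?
C(13,6)
Pentagonal recurrence p(n) = p(n−1) + p(n−2) − p(n−5) − p(n−7) + …: p(13) = p(12) + p(11) − p(8) − p(6) + p(1) = 77 + 56 − 22 − 11 + 1 = 101; C(13,6) = 1,716.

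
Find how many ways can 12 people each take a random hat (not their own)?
176,214,841

Explanation: Using D(n) = (n-1)[D(n-1) + D(n-2)]:
D(12) = (12-1) × [D(11) + D(10)]
      = 11 × [14684570 + 1334961]
      = 11 × 16019531
      = 176,214,841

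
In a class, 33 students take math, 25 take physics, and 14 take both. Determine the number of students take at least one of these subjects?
44

|A∪B| = |A|+|B|-|A∩B| = 33+25-14 = 44.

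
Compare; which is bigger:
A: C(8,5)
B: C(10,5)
A=C(8,5)=56, B=C(10,5)=252.

Answer: B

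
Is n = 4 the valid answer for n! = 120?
4! = 4·3! = 4·6 = 24, which does not equal 120.

Answer: No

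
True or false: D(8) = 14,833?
True

Working:
Derangements of 8 elements: D(8) = (8-1)·[D(7) + D(6)] = 7·[1,854 + 265] = 14,833.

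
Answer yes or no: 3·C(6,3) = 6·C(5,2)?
Yes

Explanation: Absorption identity k·C(n,k) = n·C(n-1,k-1). LHS = 3·20 = 60; RHS = 6·10 = 60.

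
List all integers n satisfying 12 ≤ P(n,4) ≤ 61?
4

Reasoning: P(3,4)=0; P(4,4)=24; P(5,4)=120. So valid n = 4.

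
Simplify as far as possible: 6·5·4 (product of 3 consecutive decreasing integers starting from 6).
120
This is P(6,3) = 6!/(3)! = 120.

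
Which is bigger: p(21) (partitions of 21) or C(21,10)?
Pentagonal recurrence p(n) = p(n−1) + p(n−2) − p(n−5) − p(n−7) + …: p(21) = p(20) + p(19) − p(16) − p(14) + p(9) + p(6) = 627 + 490 − 231 − 135 + 30 + 11 = 792; C(21,10) = 352,716.
Final answer: C(21,10)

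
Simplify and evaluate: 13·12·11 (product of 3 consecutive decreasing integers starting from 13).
1,716

This is P(13,3) = 13!/(10)! = 1,716.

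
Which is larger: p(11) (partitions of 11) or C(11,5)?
C(11,5)

Solution: Pentagonal recurrence p(n) = p(n−1) + p(n−2) − p(n−5) − p(n−7) + …: p(11) = p(10) + p(9) − p(6) − p(4) = 42 + 30 − 11 − 5 = 56; C(11,5) = 462.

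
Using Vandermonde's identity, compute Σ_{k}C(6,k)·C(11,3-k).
680

Working:
= C(6+11,3) = C(17,3) = 680.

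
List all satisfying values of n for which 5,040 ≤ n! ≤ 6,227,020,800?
7, 8, 9, 10, 11, 12, 13

Solution: n! is strictly increasing; 7! = 5,040 and 13! = 6,227,020,800, so valid n = 7, 8, 9, 10, 11, 12, 13.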